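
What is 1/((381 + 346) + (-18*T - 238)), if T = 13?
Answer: 1/255 ≈ 0.0039216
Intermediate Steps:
1/((381 + 346) + (-18*T - 238)) = 1/((381 + 346) + (-18*13 - 238)) = 1/(727 + (-234 - 238)) = 1/(727 - 472) = 1/255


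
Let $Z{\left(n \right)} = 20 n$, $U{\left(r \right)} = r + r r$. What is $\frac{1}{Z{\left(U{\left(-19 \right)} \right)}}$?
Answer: $\frac{1}{6840} \approx 0.0001462$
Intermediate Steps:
$U{\left(r \right)} = r + r^{2}$
$\frac{1}{Z{\left(U{\left(-19 \right)} \right)}} = \frac{1}{20 \left(- 19 \left(1 - 19\right)\right)} = \frac{1}{20 \left(\left(-19\right) \left(-18\right)\right)} = \frac{1}{20 \cdot 342} = \frac{1}{6840}$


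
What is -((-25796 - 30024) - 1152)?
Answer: 56972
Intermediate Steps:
-((-25796 - 30024) - 1152) = -(-55820 - 1152) = -1*(-56972) = 56972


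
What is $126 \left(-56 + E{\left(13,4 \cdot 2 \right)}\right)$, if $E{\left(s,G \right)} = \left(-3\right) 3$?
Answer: $-8190$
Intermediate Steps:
$E{\left(s,G \right)} = -9$
$126 \left(-56 + E{\left(13,4 \cdot 2 \right)}\right) = 126 \left(-56 - 9\right) = 126 \left(-65\right) = -8190$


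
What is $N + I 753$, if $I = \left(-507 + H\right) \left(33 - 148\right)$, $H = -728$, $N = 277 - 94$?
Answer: $106945008$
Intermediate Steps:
$N = 183$ ($N = 277 - 94 = 183$)
$I = 142025$ ($I = \left(-507 - 728\right) \left(33 - 148\right) = \left(-1235\right) \left(-115\right) = 142025$)
$N + I 753 = 183 + 142025 \cdot 753 = 183 + 106944825 = 106945008$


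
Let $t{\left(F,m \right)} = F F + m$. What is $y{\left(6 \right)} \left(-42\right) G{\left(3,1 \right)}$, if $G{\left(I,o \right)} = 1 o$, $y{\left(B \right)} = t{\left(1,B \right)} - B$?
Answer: $-42$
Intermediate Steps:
$t{\left(F,m \right)} = m + F^{2}$ ($t{\left(F,m \right)} = F^{2} + m = m + F^{2}$)
$y{\left(B \right)} = 1$ ($y{\left(B \right)} = \left(B + 1^{2}\right) - B = \left(B + 1\right) - B = \left(1 + B\right) - B = 1$)
$G{\left(I,o \right)} = o$
$y{\left(6 \right)} \left(-42\right) G{\left(3,1 \right)} = 1 \left(-42\right) 1 = \left(-42\right) 1 = -42$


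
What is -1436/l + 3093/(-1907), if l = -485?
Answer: 1238347/924895 ≈ 1.3389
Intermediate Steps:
-1436/l + 3093/(-1907) = -1436/(-485) + 3093/(-1907) = -1436*(-1/485) + 3093*(-1/1907) = 1436/485 - 3093/1907 = 1238347/924895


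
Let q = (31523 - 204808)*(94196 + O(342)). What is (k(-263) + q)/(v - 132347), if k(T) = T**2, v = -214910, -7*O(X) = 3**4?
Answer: 16320679536/347257 ≈ 46999.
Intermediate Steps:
O(X) = -81/7 (O(X) = -1/7*3**4 = -1/7*81 = -81/7)
q = -16320748705 (q = (31523 - 204808)*(94196 - 81/7) = -173285*659291/7 = -16320748705)
(k(-263) + q)/(v - 132347) = ((-263)**2 - 16320748705)/(-214910 - 132347) = (69169 - 16320748705)/(-347257) = -16320679536*(-1/347257) = 16320679536/347257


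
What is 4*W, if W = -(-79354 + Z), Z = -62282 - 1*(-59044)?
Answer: 330368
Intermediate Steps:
Z = -3238 (Z = -62282 + 59044 = -3238)
W = 82592 (W = -(-79354 - 3238) = -1*(-82592) = 82592)
4*W = 4*82592 = 330368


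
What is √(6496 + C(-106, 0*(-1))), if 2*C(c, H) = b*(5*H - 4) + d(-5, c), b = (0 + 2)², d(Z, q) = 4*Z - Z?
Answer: √25922/2 ≈ 80.502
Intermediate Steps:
d(Z, q) = 3*Z
b = 4 (b = 2² = 4)
C(c, H) = -31/2 + 10*H (C(c, H) = (4*(5*H - 4) + 3*(-5))/2 = (4*(-4 + 5*H) - 15)/2 = ((-16 + 20*H) - 15)/2 = (-31 + 20*H)/2 = -31/2 + 10*H)
√(6496 + C(-106, 0*(-1))) = √(6496 + (-31/2 + 10*(0*(-1)))) = √(6496 + (-31/2 + 10*0)) = √(6496 + (-31/2 + 0)) = √(6496 - 31/2) = √(12961/2) = √25922/2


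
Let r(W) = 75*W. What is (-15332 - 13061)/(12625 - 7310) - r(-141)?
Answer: 56177732/5315 ≈ 10570.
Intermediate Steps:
(-15332 - 13061)/(12625 - 7310) - r(-141) = (-15332 - 13061)/(12625 - 7310) - 75*(-141) = -28393/5315 - 1*(-10575) = -28393*1/5315 + 10575 = -28393/5315 + 10575 = 56177732/5315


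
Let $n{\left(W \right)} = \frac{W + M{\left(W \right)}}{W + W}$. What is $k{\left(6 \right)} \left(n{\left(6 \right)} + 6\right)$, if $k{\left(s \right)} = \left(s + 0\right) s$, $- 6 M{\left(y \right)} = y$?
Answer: $231$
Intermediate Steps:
$M{\left(y \right)} = - \frac{y}{6}$
$n{\left(W \right)} = \frac{5}{12}$ ($n{\left(W \right)} = \frac{W - \frac{W}{6}}{W + W} = \frac{\frac{5}{6} W}{2 W} = \frac{5 W}{6} \frac{1}{2 W} = \frac{5}{12}$)
$k{\left(s \right)} = s^{2}$ ($k{\left(s \right)} = s s = s^{2}$)
$k{\left(6 \right)} \left(n{\left(6 \right)} + 6\right) = 6^{2} \left(\frac{5}{12} + 6\right) = 36 \cdot \frac{77}{12} = 231$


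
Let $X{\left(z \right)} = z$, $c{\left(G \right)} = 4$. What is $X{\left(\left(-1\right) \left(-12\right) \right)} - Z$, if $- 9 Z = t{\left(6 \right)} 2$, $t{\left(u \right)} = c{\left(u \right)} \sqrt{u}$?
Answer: $12 + \frac{8 \sqrt{6}}{9} \approx 14.177$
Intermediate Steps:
$t{\left(u \right)} = 4 \sqrt{u}$
$Z = - \frac{8 \sqrt{6}}{9}$ ($Z = - \frac{4 \sqrt{6} \cdot 2}{9} = - \frac{8 \sqrt{6}}{9} \approx -2.1773$)
$X{\left(\left(-1\right) \left(-12\right) \right)} - Z = \left(-1\right) \left(-12\right) - - \frac{8 \sqrt{6}}{9} = 12 + \frac{8 \sqrt{6}}{9}$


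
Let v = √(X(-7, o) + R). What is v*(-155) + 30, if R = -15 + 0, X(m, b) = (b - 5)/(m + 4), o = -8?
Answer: 30 - 620*I*√6/3 ≈ 30.0 - 506.23*I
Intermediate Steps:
X(m, b) = (-5 + b)/(4 + m)
R = -15
v = 4*I*√6/3 (v = √((-5 - 8)/(4 - 7) - 15) = √(-13/(-3) - 15) = √(-⅓*(-13) - 15) = √(13/3 - 15) = √(-32/3) = 4*I*√6/3 ≈ 3.266*I)
v*(-155) + 30 = (4*I*√6/3)*(-155) + 30 = -620*I*√6/3 + 30 = 30 - 620*I*√6/3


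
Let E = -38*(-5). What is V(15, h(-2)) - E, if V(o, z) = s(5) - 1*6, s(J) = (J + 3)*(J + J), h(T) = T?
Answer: -116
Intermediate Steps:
s(J) = 2*J*(3 + J) (s(J) = (3 + J)*(2*J) = 2*J*(3 + J))
V(o, z) = 74 (V(o, z) = 2*5*(3 + 5) - 1*6 = 2*5*8 - 6 = 80 - 6 = 74)
E = 190
V(15, h(-2)) - E = 74 - 1*190 = 74 - 190 = -116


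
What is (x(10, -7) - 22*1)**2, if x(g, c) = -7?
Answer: 841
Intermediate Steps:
(x(10, -7) - 22*1)**2 = (-7 - 22*1)**2 = (-7 - 22)**2 = (-29)**2 = 841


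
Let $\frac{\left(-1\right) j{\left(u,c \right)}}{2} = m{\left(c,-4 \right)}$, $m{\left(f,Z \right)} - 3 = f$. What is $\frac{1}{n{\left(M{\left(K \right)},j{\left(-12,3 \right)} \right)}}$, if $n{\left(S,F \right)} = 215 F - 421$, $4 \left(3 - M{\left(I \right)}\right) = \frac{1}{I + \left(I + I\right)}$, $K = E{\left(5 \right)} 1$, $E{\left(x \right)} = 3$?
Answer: $- \frac{1}{3001} \approx -0.00033322$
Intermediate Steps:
$m{\left(f,Z \right)} = 3 + f$
$K = 3$ ($K = 3 \cdot 1 = 3$)
$j{\left(u,c \right)} = -6 - 2 c$ ($j{\left(u,c \right)} = - 2 \left(3 + c\right) = -6 - 2 c$)
$M{\left(I \right)} = 3 - \frac{1}{12 I}$ ($M{\left(I \right)} = 3 - \frac{1}{4 \left(I + \left(I + I\right)\right)} = 3 - \frac{1}{4 \left(I + 2 I\right)} = 3 - \frac{1}{4 \cdot 3 I} = 3 - \frac{\frac{1}{3} \frac{1}{I}}{4} = 3 - \frac{1}{12 I}$)
$n{\left(S,F \right)} = -421 + 215 F$
$\frac{1}{n{\left(M{\left(K \right)},j{\left(-12,3 \right)} \right)}} = \frac{1}{-421 + 215 \left(-6 - 6\right)} = \frac{1}{-421 + 215 \left(-12\right)} = \frac{1}{-421 - 2580} = \frac{1}{-3001} = - \frac{1}{3001}$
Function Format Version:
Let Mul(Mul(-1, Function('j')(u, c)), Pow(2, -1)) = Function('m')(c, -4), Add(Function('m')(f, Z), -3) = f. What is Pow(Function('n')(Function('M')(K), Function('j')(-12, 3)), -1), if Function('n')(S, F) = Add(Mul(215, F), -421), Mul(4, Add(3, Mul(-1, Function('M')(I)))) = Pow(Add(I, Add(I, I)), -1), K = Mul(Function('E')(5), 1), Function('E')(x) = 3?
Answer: Rational(-1, 3001) ≈ -0.00033322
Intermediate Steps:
Function('m')(f, Z) = Add(3, f)
K = 3 (K = Mul(3, 1) = 3)
Function('j')(u, c) = Add(-6, Mul(-2, c)) (Function('j')(u, c) = Mul(-2, Add(3, c)) = Add(-6, Mul(-2, c)))
Function('M')(I) = Add(3, Mul(Rational(-1, 12), Pow(I, -1))) (Function('M')(I) = Add(3, Mul(Rational(-1, 4), Pow(Add(I, Add(I, I)), -1))) = Add(3, Mul(Rational(-1, 4), Pow(Add(I, Mul(2, I)), -1))) = Add(3, Mul(Rational(-1, 4), Pow(Mul(3, I), -1))) = Add(3, Mul(Rational(-1, 4), Mul(Rational(1, 3), Pow(I, -1)))) = Add(3, Mul(Rational(-1, 12), Pow(I, -1))))
Function('n')(S, F) = Add(-421, Mul(215, F))
Pow(Function('n')(Function('M')(K), Function('j')(-12, 3)), -1) = Pow(Add(-421, Mul(215, Add(-6, Mul(-2, 3)))), -1) = Pow(Add(-421, Mul(215, Add(-6, -6))), -1) = Pow(Add(-421, Mul(215, -12)), -1) = Pow(Add(-421, -2580), -1) = Pow(-3001, -1) = Rational(-1, 3001)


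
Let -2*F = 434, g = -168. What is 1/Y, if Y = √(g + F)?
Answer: -I*√385/385 ≈ -0.050965*I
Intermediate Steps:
F = -217 (F = -½*434 = -217)
Y = I*√385 (Y = √(-168 - 217) = √(-385) = I*√385 ≈ 19.621*I)
1/Y = 1/(I*√385) = -I*√385/385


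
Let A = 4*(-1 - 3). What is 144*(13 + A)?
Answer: -432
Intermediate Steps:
A = -16 (A = 4*(-4) = -16)
144*(13 + A) = 144*(13 - 16) = 144*(-3) = -432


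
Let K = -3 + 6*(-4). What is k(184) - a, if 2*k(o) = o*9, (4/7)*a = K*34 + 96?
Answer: 4533/2 ≈ 2266.5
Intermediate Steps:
K = -27 (K = -3 - 24 = -27)
a = -2877/2 (a = 7*(-27*34 + 96)/4 = 7*(-918 + 96)/4 = (7/4)*(-822) = -2877/2 ≈ -1438.5)
k(o) = 9*o/2 (k(o) = (o*9)/2 = (9*o)/2 = 9*o/2)
k(184) - a = (9/2)*184 - 1*(-2877/2) = 828 + 2877/2 = 4533/2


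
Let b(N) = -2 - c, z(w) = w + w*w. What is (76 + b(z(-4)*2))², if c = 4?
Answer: 4900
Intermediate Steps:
z(w) = w + w²
b(N) = -6 (b(N) = -2 - 1*4 = -2 - 4 = -6)
(76 + b(z(-4)*2))² = (76 - 6)² = 70² = 4900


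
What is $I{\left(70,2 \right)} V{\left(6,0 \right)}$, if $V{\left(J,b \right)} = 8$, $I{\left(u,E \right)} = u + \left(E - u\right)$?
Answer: $16$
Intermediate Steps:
$I{\left(u,E \right)} = E$
$I{\left(70,2 \right)} V{\left(6,0 \right)} = 2 \cdot 8 = 16$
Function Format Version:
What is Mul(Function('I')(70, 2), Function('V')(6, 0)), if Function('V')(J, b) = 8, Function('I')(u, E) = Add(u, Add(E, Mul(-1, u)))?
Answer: 16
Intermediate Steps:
Function('I')(u, E) = E
Mul(Function('I')(70, 2), Function('V')(6, 0)) = Mul(2, 8) = 16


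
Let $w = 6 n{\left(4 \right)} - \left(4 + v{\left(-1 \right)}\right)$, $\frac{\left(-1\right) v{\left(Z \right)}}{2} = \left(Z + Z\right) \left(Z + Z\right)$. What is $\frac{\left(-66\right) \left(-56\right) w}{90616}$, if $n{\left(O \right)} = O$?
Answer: $\frac{12936}{11327} \approx 1.142$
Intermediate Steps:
$v{\left(Z \right)} = - 8 Z^{2}$ ($v{\left(Z \right)} = - 2 \left(Z + Z\right) \left(Z + Z\right) = - 2 \cdot 2 Z 2 Z = - 2 \cdot 4 Z^{2} = - 8 Z^{2}$)
$w = 28$ ($w = 6 \cdot 4 - \left(4 - 8 \left(-1\right)^{2}\right) = 24 - \left(4 - 8\right) = 24 - -4 = 24 + \left(-4 + 8\right) = 24 + 4 = 28$)
$\frac{\left(-66\right) \left(-56\right) w}{90616} = \frac{\left(-66\right) \left(-56\right) 28}{90616} = 3696 \cdot 28 \cdot \frac{1}{90616} = 103488 \cdot \frac{1}{90616} = \frac{12936}{11327}$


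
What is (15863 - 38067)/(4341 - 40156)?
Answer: 1708/2755 ≈ 0.61996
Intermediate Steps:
(15863 - 38067)/(4341 - 40156) = -22204/(-35815) = -22204*(-1/35815) = 1708/2755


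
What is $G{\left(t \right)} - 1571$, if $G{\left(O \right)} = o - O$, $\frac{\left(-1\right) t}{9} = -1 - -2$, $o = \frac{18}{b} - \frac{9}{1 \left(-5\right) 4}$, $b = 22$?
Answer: $- \frac{343361}{220} \approx -1560.7$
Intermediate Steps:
$o = \frac{279}{220}$ ($o = \frac{18}{22} - \frac{9}{1 \left(-5\right) 4} = 18 \cdot \frac{1}{22} - \frac{9}{\left(-5\right) 4} = \frac{9}{11} - \frac{9}{-20} = \frac{9}{11} - - \frac{9}{20} = \frac{9}{11} + \frac{9}{20} = \frac{279}{220} \approx 1.2682$)
$t = -9$ ($t = - 9 \left(-1 - -2\right) = - 9 \left(-1 + 2\right) = \left(-9\right) 1 = -9$)
$G{\left(O \right)} = \frac{279}{220} - O$
$G{\left(t \right)} - 1571 = \left(\frac{279}{220} - -9\right) - 1571 = \left(\frac{279}{220} + 9\right) - 1571 = \frac{2259}{220} - 1571 = - \frac{343361}{220}$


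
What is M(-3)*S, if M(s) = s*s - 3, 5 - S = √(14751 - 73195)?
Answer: 30 - 12*I*√14611 ≈ 30.0 - 1450.5*I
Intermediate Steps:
S = 5 - 2*I*√14611 (S = 5 - √(14751 - 73195) = 5 - √(-58444) = 5 - 2*I*√14611 ≈ 5.0 - 241.75*I)
M(s) = -3 + s² (M(s) = s² - 3 = -3 + s²)
M(-3)*S = (-3 + (-3)²)*(5 - 2*I*√14611) = (-3 + 9)*(5 - 2*I*√14611) = 6*(5 - 2*I*√14611) = 30 - 12*I*√14611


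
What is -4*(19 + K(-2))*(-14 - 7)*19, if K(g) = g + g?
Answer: 23940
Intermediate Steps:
K(g) = 2*g
-4*(19 + K(-2))*(-14 - 7)*19 = -4*(19 + 2*(-2))*(-14 - 7)*19 = -4*(19 - 4)*(-21)*19 = -60*(-21)*19 = -4*(-315)*19 = 1260*19 = 23940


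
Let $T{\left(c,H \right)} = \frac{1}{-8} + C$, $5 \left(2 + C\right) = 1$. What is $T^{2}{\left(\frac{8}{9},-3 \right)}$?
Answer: $\frac{5929}{1600} \approx 3.7056$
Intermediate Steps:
$C = - \frac{9}{5}$ ($C = -2 + \frac{1}{5} \cdot 1 = -2 + \frac{1}{5} = - \frac{9}{5} \approx -1.8$)
$T{\left(c,H \right)} = - \frac{77}{40}$ ($T{\left(c,H \right)} = \frac{1}{-8} - \frac{9}{5} = - \frac{1}{8} - \frac{9}{5} = - \frac{77}{40}$)
$T^{2}{\left(\frac{8}{9},-3 \right)} = \left(- \frac{77}{40}\right)^{2} = \frac{5929}{1600}$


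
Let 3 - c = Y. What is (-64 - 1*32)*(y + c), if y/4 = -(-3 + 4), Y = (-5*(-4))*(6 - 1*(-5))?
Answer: 21216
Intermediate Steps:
Y = 220 (Y = 20*(6 + 5) = 20*11 = 220)
y = -4 (y = 4*(-(-3 + 4)) = 4*(-1*1) = 4*(-1) = -4)
c = -217 (c = 3 - 1*220 = 3 - 220 = -217)
(-64 - 1*32)*(y + c) = (-64 - 1*32)*(-4 - 217) = (-64 - 32)*(-221) = -96*(-221) = 21216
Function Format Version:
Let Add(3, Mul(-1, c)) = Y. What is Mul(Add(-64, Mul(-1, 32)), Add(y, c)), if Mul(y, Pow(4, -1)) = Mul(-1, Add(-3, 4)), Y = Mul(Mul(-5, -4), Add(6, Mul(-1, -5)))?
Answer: 21216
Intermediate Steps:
Y = 220 (Y = Mul(20, Add(6, 5)) = Mul(20, 11) = 220)
y = -4 (y = Mul(4, Mul(-1, Add(-3, 4))) = Mul(4, Mul(-1, 1)) = Mul(4, -1) = -4)
c = -217 (c = Add(3, Mul(-1, 220)) = Add(3, -220) = -217)
Mul(Add(-64, Mul(-1, 32)), Add(y, c)) = Mul(Add(-64, Mul(-1, 32)), Add(-4, -217)) = Mul(Add(-64, -32), -221) = Mul(-96, -221) = 21216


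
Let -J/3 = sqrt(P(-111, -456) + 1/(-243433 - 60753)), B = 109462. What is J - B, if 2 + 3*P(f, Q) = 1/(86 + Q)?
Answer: -109462 - 3*I*sqrt(528517384819490)/28137205 ≈ -1.0946e+5 - 2.4511*I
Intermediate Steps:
P(f, Q) = -2/3 + 1/(3*(86 + Q))
J = -3*I*sqrt(528517384819490)/28137205 (J = -3*sqrt((-171 - 2*(-456))/(3*(86 - 456)) + 1/(-243433 - 60753)) = -3*sqrt((1/3)*(-171 + 912)/(-370) + 1/(-304186)) = -3*sqrt((1/3)*(-1/370)*741 - 1/304186) = -3*sqrt(-247/370 - 1/304186) = -3*I*sqrt(528517384819490)/28137205 ≈ -2.4511*I)
J - B = -3*I*sqrt(528517384819490)/28137205 - 1*109462 = -3*I*sqrt(528517384819490)/28137205 - 109462 = -109462 - 3*I*sqrt(528517384819490)/28137205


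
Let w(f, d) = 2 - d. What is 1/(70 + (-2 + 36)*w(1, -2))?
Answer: 1/206 ≈ 0.0048544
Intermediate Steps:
1/(70 + (-2 + 36)*w(1, -2)) = 1/(70 + (-2 + 36)*(2 - 1*(-2))) = 1/(70 + 34*(2 + 2)) = 1/(70 + 34*4) = 1/(70 + 136) = 1/206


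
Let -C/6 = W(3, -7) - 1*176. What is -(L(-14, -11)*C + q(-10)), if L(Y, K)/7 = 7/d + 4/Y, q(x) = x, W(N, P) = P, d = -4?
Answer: 31313/2 ≈ 15657.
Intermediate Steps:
C = 1098 (C = -6*(-7 - 1*176) = -6*(-7 - 176) = -6*(-183) = 1098)
L(Y, K) = -49/4 + 28/Y (L(Y, K) = 7*(7/(-4) + 4/Y) = 7*(7*(-¼) + 4/Y) = 7*(-7/4 + 4/Y) = -49/4 + 28/Y)
-(L(-14, -11)*C + q(-10)) = -((-49/4 + 28/(-14))*1098 - 10) = -((-49/4 + 28*(-1/14))*1098 - 10) = -((-49/4 - 2)*1098 - 10) = -(-57/4*1098 - 10) = -(-31293/2 - 10) = -1*(-31313/2) = 31313/2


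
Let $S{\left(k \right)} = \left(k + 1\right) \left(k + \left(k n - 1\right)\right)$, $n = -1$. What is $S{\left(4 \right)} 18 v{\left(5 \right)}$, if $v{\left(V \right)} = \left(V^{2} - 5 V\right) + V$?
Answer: $-450$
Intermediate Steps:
$v{\left(V \right)} = V^{2} - 4 V$
$S{\left(k \right)} = -1 - k$ ($S{\left(k \right)} = \left(k + 1\right) \left(k + \left(k \left(-1\right) - 1\right)\right) = \left(1 + k\right) \left(k - \left(1 + k\right)\right) = \left(1 + k\right) \left(-1\right) = -1 - k$)
$S{\left(4 \right)} 18 v{\left(5 \right)} = \left(-1 - 4\right) 18 \cdot 5 \left(-4 + 5\right) = \left(-1 - 4\right) 18 \cdot 5 \cdot 1 = \left(-5\right) 18 \cdot 5 = \left(-90\right) 5 = -450$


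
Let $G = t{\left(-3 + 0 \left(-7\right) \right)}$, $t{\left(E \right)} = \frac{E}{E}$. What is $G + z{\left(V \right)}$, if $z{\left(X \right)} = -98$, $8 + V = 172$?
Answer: $-97$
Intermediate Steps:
$V = 164$ ($V = -8 + 172 = 164$)
$t{\left(E \right)} = 1$
$G = 1$
$G + z{\left(V \right)} = 1 - 98 = -97$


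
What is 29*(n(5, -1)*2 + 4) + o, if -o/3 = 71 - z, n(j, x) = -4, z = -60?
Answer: -509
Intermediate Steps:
o = -393 (o = -3*(71 - 1*(-60)) = -3*(71 + 60) = -3*131 = -393)
29*(n(5, -1)*2 + 4) + o = 29*(-4*2 + 4) - 393 = 29*(-8 + 4) - 393 = 29*(-4) - 393 = -116 - 393 = -509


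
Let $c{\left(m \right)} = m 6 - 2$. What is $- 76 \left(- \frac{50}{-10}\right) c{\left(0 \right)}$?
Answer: $760$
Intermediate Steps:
$c{\left(m \right)} = -2 + 6 m$ ($c{\left(m \right)} = 6 m - 2 = -2 + 6 m$)
$- 76 \left(- \frac{50}{-10}\right) c{\left(0 \right)} = - 76 \left(- \frac{50}{-10}\right) \left(-2 + 6 \cdot 0\right) = - 76 \left(\left(-50\right) \left(- \frac{1}{10}\right)\right) \left(-2 + 0\right) = \left(-76\right) 5 \left(-2\right) = \left(-380\right) \left(-2\right) = 760$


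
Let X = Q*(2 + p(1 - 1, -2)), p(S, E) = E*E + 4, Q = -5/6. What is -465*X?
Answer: 3875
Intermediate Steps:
Q = -⅚ (Q = -5*⅙ = -⅚ ≈ -0.83333)
p(S, E) = 4 + E² (p(S, E) = E² + 4 = 4 + E²)
X = -25/3 (X = -5*(2 + (4 + (-2)²))/6 = -5*(2 + (4 + 4))/6 = -5*(2 + 8)/6 = -⅚*10 = -25/3 ≈ -8.3333)
-465*X = -465*(-25/3) = 3875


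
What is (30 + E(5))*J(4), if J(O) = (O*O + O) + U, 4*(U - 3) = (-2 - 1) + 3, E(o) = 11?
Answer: 943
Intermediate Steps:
U = 3 (U = 3 + ((-2 - 1) + 3)/4 = 3 + (-3 + 3)/4 = 3 + (¼)*0 = 3 + 0 = 3)
J(O) = 3 + O + O² (J(O) = (O*O + O) + 3 = (O² + O) + 3 = (O + O²) + 3 = 3 + O + O²)
(30 + E(5))*J(4) = (30 + 11)*(3 + 4 + 4²) = 41*(3 + 4 + 16) = 41*23 = 943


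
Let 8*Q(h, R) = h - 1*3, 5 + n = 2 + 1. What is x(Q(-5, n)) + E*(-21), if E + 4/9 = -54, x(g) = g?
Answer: 3427/3 ≈ 1142.3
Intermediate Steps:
n = -2 (n = -5 + (2 + 1) = -5 + 3 = -2)
Q(h, R) = -3/8 + h/8 (Q(h, R) = (h - 1*3)/8 = (h - 3)/8 = (-3 + h)/8 = -3/8 + h/8)
E = -490/9 (E = -4/9 - 54 = -490/9 ≈ -54.444)
x(Q(-5, n)) + E*(-21) = (-3/8 + (⅛)*(-5)) - 490/9*(-21) = (-3/8 - 5/8) + 3430/3 = -1 + 3430/3 = 3427/3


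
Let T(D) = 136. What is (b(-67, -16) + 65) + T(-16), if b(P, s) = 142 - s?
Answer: 359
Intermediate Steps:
(b(-67, -16) + 65) + T(-16) = ((142 - 1*(-16)) + 65) + 136 = ((142 + 16) + 65) + 136 = (158 + 65) + 136 = 223 + 136 = 359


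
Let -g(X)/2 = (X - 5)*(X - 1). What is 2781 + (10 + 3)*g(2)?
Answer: 2859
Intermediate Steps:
g(X) = -2*(-1 + X)*(-5 + X) (g(X) = -2*(X - 5)*(X - 1) = -2*(-5 + X)*(-1 + X) = -2*(-1 + X)*(-5 + X))
2781 + (10 + 3)*g(2) = 2781 + (10 + 3)*(-10 - 2*2**2 + 12*2) = 2781 + 13*(-10 - 2*4 + 24) = 2781 + 13*(-10 - 8 + 24) = 2781 + 13*6 = 2781 + 78 = 2859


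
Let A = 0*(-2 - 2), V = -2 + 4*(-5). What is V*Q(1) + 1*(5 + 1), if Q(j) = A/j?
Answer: 6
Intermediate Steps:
V = -22 (V = -2 - 20 = -22)
A = 0 (A = 0*(-4) = 0)
Q(j) = 0 (Q(j) = 0/j = 0)
V*Q(1) + 1*(5 + 1) = -22*0 + 1*(5 + 1) = 0 + 1*6 = 0 + 6 = 6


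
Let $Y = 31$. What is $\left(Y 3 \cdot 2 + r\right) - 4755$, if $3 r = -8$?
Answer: $- \frac{13715}{3} \approx -4571.7$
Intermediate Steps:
$r = - \frac{8}{3}$ ($r = \frac{1}{3} \left(-8\right) = - \frac{8}{3} \approx -2.6667$)
$\left(Y 3 \cdot 2 + r\right) - 4755 = \left(31 \cdot 3 \cdot 2 - \frac{8}{3}\right) - 4755 = \left(31 \cdot 6 - \frac{8}{3}\right) - 4755 = \left(186 - \frac{8}{3}\right) - 4755 = \frac{550}{3} - 4755 = - \frac{13715}{3}$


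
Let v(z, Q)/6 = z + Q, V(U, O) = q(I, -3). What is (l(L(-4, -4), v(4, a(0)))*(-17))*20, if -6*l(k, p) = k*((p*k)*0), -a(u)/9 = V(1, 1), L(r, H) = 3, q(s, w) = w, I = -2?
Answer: 0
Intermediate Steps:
V(U, O) = -3
a(u) = 27 (a(u) = -9*(-3) = 27)
v(z, Q) = 6*Q + 6*z (v(z, Q) = 6*(z + Q) = 6*(Q + z) = 6*Q + 6*z)
l(k, p) = 0 (l(k, p) = -k*(p*k)*0/6 = -k*(k*p)*0/6 = -k*0/6 = -1/6*0 = 0)
(l(L(-4, -4), v(4, a(0)))*(-17))*20 = (0*(-17))*20 = 0*20 = 0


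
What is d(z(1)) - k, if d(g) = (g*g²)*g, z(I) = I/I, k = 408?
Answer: -407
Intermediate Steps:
z(I) = 1
d(g) = g⁴ (d(g) = g³*g = g⁴)
d(z(1)) - k = 1⁴ - 1*408 = 1 - 408 = -407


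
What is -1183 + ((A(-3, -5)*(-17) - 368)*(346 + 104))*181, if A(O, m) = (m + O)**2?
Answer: -118592383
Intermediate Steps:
A(O, m) = (O + m)**2
-1183 + ((A(-3, -5)*(-17) - 368)*(346 + 104))*181 = -1183 + (((-3 - 5)**2*(-17) - 368)*(346 + 104))*181 = -1183 + (((-8)**2*(-17) - 368)*450)*181 = -1183 + ((64*(-17) - 368)*450)*181 = -1183 + ((-1088 - 368)*450)*181 = -1183 - 1456*450*181 = -1183 - 655200*181 = -1183 - 118591200 = -118592383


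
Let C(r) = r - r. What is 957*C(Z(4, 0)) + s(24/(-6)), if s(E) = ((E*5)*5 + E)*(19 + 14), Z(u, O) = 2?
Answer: -3432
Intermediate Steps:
C(r) = 0
s(E) = 858*E (s(E) = ((5*E)*5 + E)*33 = (25*E + E)*33 = (26*E)*33 = 858*E)
957*C(Z(4, 0)) + s(24/(-6)) = 957*0 + 858*(24/(-6)) = 0 + 858*(24*(-1/6)) = 0 + 858*(-4) = 0 - 3432 = -3432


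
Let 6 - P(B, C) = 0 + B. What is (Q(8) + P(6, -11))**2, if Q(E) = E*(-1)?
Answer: 64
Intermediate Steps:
Q(E) = -E
P(B, C) = 6 - B (P(B, C) = 6 - (0 + B) = 6 - B)
(Q(8) + P(6, -11))**2 = (-1*8 + (6 - 1*6))**2 = (-8 + (6 - 6))**2 = (-8 + 0)**2 = (-8)**2 = 64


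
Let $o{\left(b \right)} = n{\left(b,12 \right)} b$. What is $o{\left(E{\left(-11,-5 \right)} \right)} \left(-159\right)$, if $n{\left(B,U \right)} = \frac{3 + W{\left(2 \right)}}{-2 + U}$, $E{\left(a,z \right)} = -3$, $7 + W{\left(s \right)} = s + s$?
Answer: $0$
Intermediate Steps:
$W{\left(s \right)} = -7 + 2 s$ ($W{\left(s \right)} = -7 + \left(s + s\right) = -7 + 2 s$)
$n{\left(B,U \right)} = 0$ ($n{\left(B,U \right)} = \frac{3 + \left(-7 + 2 \cdot 2\right)}{-2 + U} = \frac{3 + \left(-7 + 4\right)}{-2 + U} = \frac{3 - 3}{-2 + U} = \frac{0}{-2 + U} = 0$)
$o{\left(b \right)} = 0$ ($o{\left(b \right)} = 0 b = 0$)
$o{\left(E{\left(-11,-5 \right)} \right)} \left(-159\right) = 0 \left(-159\right) = 0$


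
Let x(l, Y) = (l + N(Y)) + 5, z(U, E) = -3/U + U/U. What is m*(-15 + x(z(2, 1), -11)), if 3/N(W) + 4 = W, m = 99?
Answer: -10593/10 ≈ -1059.3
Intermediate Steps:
N(W) = 3/(-4 + W)
z(U, E) = 1 - 3/U (z(U, E) = -3/U + 1 = 1 - 3/U)
x(l, Y) = 5 + l + 3/(-4 + Y) (x(l, Y) = (l + 3/(-4 + Y)) + 5 = 5 + l + 3/(-4 + Y))
m*(-15 + x(z(2, 1), -11)) = 99*(-15 + (3 + (-4 - 11)*(5 + (-3 + 2)/2))/(-4 - 11)) = 99*(-15 + (3 - 15*(5 + (½)*(-1)))/(-15)) = 99*(-15 - (3 - 15*(5 - ½))/15) = 99*(-15 - (3 - 15*9/2)/15) = 99*(-15 - (3 - 135/2)/15) = 99*(-15 - 1/15*(-129/2)) = 99*(-15 + 43/10) = 99*(-107/10) = -10593/10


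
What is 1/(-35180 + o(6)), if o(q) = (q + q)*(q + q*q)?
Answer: -1/34676 ≈ -2.8838e-5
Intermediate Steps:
o(q) = 2*q*(q + q²) (o(q) = (2*q)*(q + q²) = 2*q*(q + q²))
1/(-35180 + o(6)) = 1/(-35180 + 2*6²*(1 + 6)) = 1/(-35180 + 2*36*7) = 1/(-35180 + 504) = 1/(-34676) = -1/34676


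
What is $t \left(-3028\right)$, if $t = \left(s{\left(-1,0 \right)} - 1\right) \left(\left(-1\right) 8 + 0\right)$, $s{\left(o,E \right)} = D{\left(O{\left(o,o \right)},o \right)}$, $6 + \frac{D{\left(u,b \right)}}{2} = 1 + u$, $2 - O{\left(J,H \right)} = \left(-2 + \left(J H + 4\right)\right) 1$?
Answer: $-314912$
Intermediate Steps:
$O{\left(J,H \right)} = - H J$ ($O{\left(J,H \right)} = 2 - \left(-2 + \left(J H + 4\right)\right) 1 = 2 - \left(-2 + \left(H J + 4\right)\right) 1 = 2 - \left(-2 + \left(4 + H J\right)\right) 1 = 2 - \left(2 + H J\right) 1 = 2 - \left(2 + H J\right) = - H J$)
$D{\left(u,b \right)} = -10 + 2 u$ ($D{\left(u,b \right)} = -12 + 2 \left(1 + u\right) = -12 + \left(2 + 2 u\right) = -10 + 2 u$)
$s{\left(o,E \right)} = -10 - 2 o^{2}$ ($s{\left(o,E \right)} = -10 + 2 \left(- o o\right) = -10 + 2 \left(- o^{2}\right) = -10 - 2 o^{2}$)
$t = 104$ ($t = \left(\left(-10 - 2 \left(-1\right)^{2}\right) - 1\right) \left(\left(-1\right) 8 + 0\right) = \left(\left(-10 - 2\right) - 1\right) \left(-8 + 0\right) = \left(\left(-10 - 2\right) - 1\right) \left(-8\right) = \left(-12 - 1\right) \left(-8\right) = \left(-13\right) \left(-8\right) = 104$)
$t \left(-3028\right) = 104 \left(-3028\right) = -314912$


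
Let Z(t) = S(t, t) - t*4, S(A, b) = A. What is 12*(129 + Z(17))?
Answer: 936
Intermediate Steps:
Z(t) = -3*t (Z(t) = t - t*4 = t - 4*t = -3*t)
12*(129 + Z(17)) = 12*(129 - 3*17) = 12*(129 - 51) = 12*78 = 936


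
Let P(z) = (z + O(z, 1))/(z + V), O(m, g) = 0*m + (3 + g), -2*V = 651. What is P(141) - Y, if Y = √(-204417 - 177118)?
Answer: -290/369 - I*√381535 ≈ -0.78591 - 617.69*I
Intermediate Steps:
V = -651/2 (V = -½*651 = -651/2 ≈ -325.50)
O(m, g) = 3 + g (O(m, g) = 0 + (3 + g) = 3 + g)
P(z) = (4 + z)/(-651/2 + z) (P(z) = (z + (3 + 1))/(z - 651/2) = (z + 4)/(-651/2 + z) = (4 + z)/(-651/2 + z))
Y = I*√381535 (Y = √(-381535) = I*√381535 ≈ 617.69*I)
P(141) - Y = 2*(4 + 141)/(-651 + 2*141) - I*√381535 = 2*145/(-651 + 282) - I*√381535 = 2*145/(-369) - I*√381535 = 2*(-1/369)*145 - I*√381535 = -290/369 - I*√381535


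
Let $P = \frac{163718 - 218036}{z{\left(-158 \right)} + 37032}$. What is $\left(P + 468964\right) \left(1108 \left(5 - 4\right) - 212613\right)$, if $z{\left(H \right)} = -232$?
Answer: $- \frac{365011540564741}{3680} \approx -9.9188 \cdot 10^{10}$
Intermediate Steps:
$P = - \frac{27159}{18400}$ ($P = \frac{163718 - 218036}{-232 + 37032} = \frac{163718 - 218036}{36800} = \left(-54318\right) \frac{1}{36800} = - \frac{27159}{18400} \approx -1.476$)
$\left(P + 468964\right) \left(1108 \left(5 - 4\right) - 212613\right) = \left(- \frac{27159}{18400} + 468964\right) \left(1108 \left(5 - 4\right) - 212613\right) = \frac{8628910441 \left(1108 \cdot 1 - 212613\right)}{18400} = \frac{8628910441 \left(1108 - 212613\right)}{18400} = \frac{8628910441}{18400} \left(-211505\right) = - \frac{365011540564741}{3680}$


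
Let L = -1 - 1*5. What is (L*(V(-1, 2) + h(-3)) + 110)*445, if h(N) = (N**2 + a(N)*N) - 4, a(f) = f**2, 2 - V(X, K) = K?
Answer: 107690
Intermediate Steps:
V(X, K) = 2 - K
L = -6 (L = -1 - 5 = -6)
h(N) = -4 + N**2 + N**3 (h(N) = (N**2 + N**2*N) - 4 = (N**2 + N**3) - 4 = -4 + N**2 + N**3)
(L*(V(-1, 2) + h(-3)) + 110)*445 = (-6*((2 - 1*2) + (-4 + (-3)**2 + (-3)**3)) + 110)*445 = (-6*((2 - 2) + (-4 + 9 - 27)) + 110)*445 = (-6*(0 - 22) + 110)*445 = (-6*(-22) + 110)*445 = (132 + 110)*445 = 242*445 = 107690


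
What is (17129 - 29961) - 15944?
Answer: -28776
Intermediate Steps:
(17129 - 29961) - 15944 = -12832 - 15944 = -28776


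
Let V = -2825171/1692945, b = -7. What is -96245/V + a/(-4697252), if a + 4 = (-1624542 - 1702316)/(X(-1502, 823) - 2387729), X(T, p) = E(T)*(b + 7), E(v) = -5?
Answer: 913734292719043461331809/15843226757142220534 ≈ 57674.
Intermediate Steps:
V = -2825171/1692945 (V = -2825171*1/1692945 = -2825171/1692945 ≈ -1.6688)
X(T, p) = 0 (X(T, p) = -5*(-7 + 7) = -5*0 = 0)
a = -6224058/2387729 (a = -4 + (-1624542 - 1702316)/(0 - 2387729) = -4 - 3326858/(-2387729) = -4 - 3326858*(-1/2387729) = -4 + 3326858/2387729 = -6224058/2387729 ≈ -2.6067)
-96245/V + a/(-4697252) = -96245/(-2825171/1692945) - 6224058/2387729/(-4697252) = -96245*(-1692945/2825171) - 6224058/2387729*(-1/4697252) = 162937491525/2825171 + 3112029/5607882410354 = 913734292719043461331809/15843226757142220534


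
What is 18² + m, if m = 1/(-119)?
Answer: 38555/119 ≈ 323.99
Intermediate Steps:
m = -1/119 ≈ -0.0084034
18² + m = 18² - 1/119 = 324 - 1/119 = 38555/119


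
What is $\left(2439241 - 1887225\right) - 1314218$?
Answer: $-762202$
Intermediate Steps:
$\left(2439241 - 1887225\right) - 1314218 = 552016 - 1314218 = -762202$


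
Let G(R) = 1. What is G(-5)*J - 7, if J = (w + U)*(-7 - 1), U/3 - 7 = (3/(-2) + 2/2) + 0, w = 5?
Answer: -203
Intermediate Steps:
U = 39/2 (U = 21 + 3*((3/(-2) + 2/2) + 0) = 21 + 3*((3*(-½) + 2*(½)) + 0) = 21 + 3*((-3/2 + 1) + 0) = 21 + 3*(-½ + 0) = 21 + 3*(-½) = 21 - 3/2 = 39/2 ≈ 19.500)
J = -196 (J = (5 + 39/2)*(-7 - 1) = (49/2)*(-8) = -196)
G(-5)*J - 7 = 1*(-196) - 7 = -196 - 7 = -203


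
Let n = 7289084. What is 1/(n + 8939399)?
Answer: 1/16228483 ≈ 6.1620e-8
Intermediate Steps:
1/(n + 8939399) = 1/(7289084 + 8939399) = 1/16228483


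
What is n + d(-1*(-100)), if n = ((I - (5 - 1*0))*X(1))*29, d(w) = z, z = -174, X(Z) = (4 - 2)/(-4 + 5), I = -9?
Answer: -986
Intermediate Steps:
X(Z) = 2 (X(Z) = 2/1 = 2*1 = 2)
d(w) = -174
n = -812 (n = ((-9 - (5 - 1*0))*2)*29 = ((-9 - (5 + 0))*2)*29 = ((-9 - 1*5)*2)*29 = ((-9 - 5)*2)*29 = -14*2*29 = -28*29 = -812)
n + d(-1*(-100)) = -812 - 174 = -986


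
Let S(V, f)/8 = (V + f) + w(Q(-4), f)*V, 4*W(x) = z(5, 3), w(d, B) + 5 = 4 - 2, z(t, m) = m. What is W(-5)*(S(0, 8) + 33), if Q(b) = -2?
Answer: 291/4 ≈ 72.750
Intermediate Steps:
w(d, B) = -3 (w(d, B) = -5 + (4 - 2) = -5 + 2 = -3)
W(x) = 3/4 (W(x) = (1/4)*3 = 3/4)
S(V, f) = -16*V + 8*f (S(V, f) = 8*((V + f) - 3*V) = 8*(f - 2*V) = -16*V + 8*f)
W(-5)*(S(0, 8) + 33) = 3*((-16*0 + 8*8) + 33)/4 = 3*((0 + 64) + 33)/4 = 3*(64 + 33)/4 = (3/4)*97 = 291/4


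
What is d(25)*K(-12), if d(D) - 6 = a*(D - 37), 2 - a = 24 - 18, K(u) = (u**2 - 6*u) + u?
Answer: 11016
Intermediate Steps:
K(u) = u**2 - 5*u
a = -4 (a = 2 - (24 - 18) = 2 - 1*6 = 2 - 6 = -4)
d(D) = 154 - 4*D (d(D) = 6 - 4*(D - 37) = 6 - 4*(-37 + D) = 6 + (148 - 4*D) = 154 - 4*D)
d(25)*K(-12) = (154 - 4*25)*(-12*(-5 - 12)) = (154 - 100)*(-12*(-17)) = 54*204 = 11016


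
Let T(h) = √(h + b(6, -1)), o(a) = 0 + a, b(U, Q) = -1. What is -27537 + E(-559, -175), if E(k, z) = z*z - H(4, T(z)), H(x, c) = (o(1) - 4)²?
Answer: 3079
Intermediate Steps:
o(a) = a
T(h) = √(-1 + h) (T(h) = √(h - 1) = √(-1 + h))
H(x, c) = 9 (H(x, c) = (1 - 4)² = (-3)² = 9)
E(k, z) = -9 + z² (E(k, z) = z*z - 1*9 = z² - 9 = -9 + z²)
-27537 + E(-559, -175) = -27537 + (-9 + (-175)²) = -27537 + (-9 + 30625) = -27537 + 30616 = 3079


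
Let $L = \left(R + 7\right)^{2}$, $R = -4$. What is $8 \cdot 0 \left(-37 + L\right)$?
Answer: $0$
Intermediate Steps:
$L = 9$ ($L = \left(-4 + 7\right)^{2} = 3^{2} = 9$)
$8 \cdot 0 \left(-37 + L\right) = 8 \cdot 0 \left(-37 + 9\right) = 0 \left(-28\right) = 0$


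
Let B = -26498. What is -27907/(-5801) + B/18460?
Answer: 180724161/53543230 ≈ 3.3753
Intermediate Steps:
-27907/(-5801) + B/18460 = -27907/(-5801) - 26498/18460 = -27907*(-1/5801) - 26498*1/18460 = 27907/5801 - 13249/9230 = 180724161/53543230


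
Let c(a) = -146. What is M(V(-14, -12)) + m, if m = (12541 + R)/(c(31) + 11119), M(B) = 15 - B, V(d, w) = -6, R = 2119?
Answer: 245093/10973 ≈ 22.336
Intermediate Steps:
m = 14660/10973 (m = (12541 + 2119)/(-146 + 11119) = 14660/10973 ≈ 1.3360)
M(V(-14, -12)) + m = (15 - 1*(-6)) + 14660/10973 = (15 + 6) + 14660/10973 = 21 + 14660/10973 = 245093/10973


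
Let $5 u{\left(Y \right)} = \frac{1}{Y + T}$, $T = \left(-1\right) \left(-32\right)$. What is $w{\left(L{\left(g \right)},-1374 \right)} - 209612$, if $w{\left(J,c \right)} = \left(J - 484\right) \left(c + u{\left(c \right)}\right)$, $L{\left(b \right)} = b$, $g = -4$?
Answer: $\frac{25349504}{55} \approx 4.609 \cdot 10^{5}$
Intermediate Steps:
$T = 32$
$u{\left(Y \right)} = \frac{1}{5 \left(32 + Y\right)}$ ($u{\left(Y \right)} = \frac{1}{5 \left(Y + 32\right)} = \frac{1}{5 \left(32 + Y\right)}$)
$w{\left(J,c \right)} = \left(-484 + J\right) \left(c + \frac{1}{5 \left(32 + c\right)}\right)$ ($w{\left(J,c \right)} = \left(J - 484\right) \left(c + \frac{1}{5 \left(32 + c\right)}\right) = \left(-484 + J\right) \left(c + \frac{1}{5 \left(32 + c\right)}\right)$)
$w{\left(L{\left(g \right)},-1374 \right)} - 209612 = \frac{-484 - 4 + 5 \left(-1374\right) \left(-484 - 4\right) \left(32 - 1374\right)}{5 \left(32 - 1374\right)} - 209612 = \frac{-484 - 4 + 5 \left(-1374\right) \left(-488\right) \left(-1342\right)}{5 \left(-1342\right)} - 209612 = \frac{1}{5} \left(- \frac{1}{1342}\right) \left(-484 - 4 - 4499135520\right) - 209612 = \frac{1}{5} \left(- \frac{1}{1342}\right) \left(-4499136008\right) - 209612 = \frac{36878164}{55} - 209612 = \frac{25349504}{55}$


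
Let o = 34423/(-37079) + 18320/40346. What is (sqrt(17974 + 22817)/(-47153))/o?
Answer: 747994667*sqrt(40791)/16728542378467 ≈ 0.0090307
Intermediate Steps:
o = -354771539/747994667 (o = 34423*(-1/37079) + 18320*(1/40346) = -34423/37079 + 9160/20173 = -354771539/747994667 ≈ -0.47430)
(sqrt(17974 + 22817)/(-47153))/o = (sqrt(17974 + 22817)/(-47153))/(-354771539/747994667) = (sqrt(40791)*(-1/47153))*(-747994667/354771539) = -sqrt(40791)/47153*(-747994667/354771539) = 747994667*sqrt(40791)/16728542378467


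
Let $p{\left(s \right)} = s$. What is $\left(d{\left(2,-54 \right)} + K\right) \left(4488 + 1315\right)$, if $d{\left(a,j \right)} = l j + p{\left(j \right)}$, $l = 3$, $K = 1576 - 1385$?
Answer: $-145075$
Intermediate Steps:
$K = 191$ ($K = 1576 - 1385 = 191$)
$d{\left(a,j \right)} = 4 j$ ($d{\left(a,j \right)} = 3 j + j = 4 j$)
$\left(d{\left(2,-54 \right)} + K\right) \left(4488 + 1315\right) = \left(4 \left(-54\right) + 191\right) \left(4488 + 1315\right) = \left(-216 + 191\right) 5803 = \left(-25\right) 5803 = -145075$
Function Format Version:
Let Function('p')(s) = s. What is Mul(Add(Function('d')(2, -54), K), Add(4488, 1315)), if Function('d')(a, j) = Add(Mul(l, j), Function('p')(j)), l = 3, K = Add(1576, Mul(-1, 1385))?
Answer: -145075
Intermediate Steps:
K = 191 (K = Add(1576, -1385) = 191)
Function('d')(a, j) = Mul(4, j) (Function('d')(a, j) = Add(Mul(3, j), j) = Mul(4, j))
Mul(Add(Function('d')(2, -54), K), Add(4488, 1315)) = Mul(Add(Mul(4, -54), 191), Add(4488, 1315)) = Mul(Add(-216, 191), 5803) = Mul(-25, 5803) = -145075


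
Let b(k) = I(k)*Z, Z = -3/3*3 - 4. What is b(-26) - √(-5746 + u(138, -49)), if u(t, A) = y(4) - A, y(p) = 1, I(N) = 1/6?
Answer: -7/6 - 8*I*√89 ≈ -1.1667 - 75.472*I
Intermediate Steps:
I(N) = ⅙
Z = -7 (Z = -3*⅓*3 - 4 = -1*3 - 4 = -3 - 4 = -7)
u(t, A) = 1 - A
b(k) = -7/6 (b(k) = (⅙)*(-7) = -7/6)
b(-26) - √(-5746 + u(138, -49)) = -7/6 - √(-5746 + (1 - 1*(-49))) = -7/6 - √(-5746 + (1 + 49)) = -7/6 - √(-5746 + 50) = -7/6 - √(-5696) = -7/6 - 8*I*√89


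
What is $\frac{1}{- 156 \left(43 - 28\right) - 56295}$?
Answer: $- \frac{1}{58635} \approx -1.7055 \cdot 10^{-5}$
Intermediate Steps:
$\frac{1}{- 156 \left(43 - 28\right) - 56295} = \frac{1}{\left(-156\right) 15 - 56295} = \frac{1}{-2340 - 56295} = \frac{1}{-58635} = - \frac{1}{58635}$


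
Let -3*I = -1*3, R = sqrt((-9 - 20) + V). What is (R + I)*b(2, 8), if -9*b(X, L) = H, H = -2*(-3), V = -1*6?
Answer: -2/3 - 2*I*sqrt(35)/3 ≈ -0.66667 - 3.9441*I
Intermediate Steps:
V = -6
H = 6
b(X, L) = -2/3 (b(X, L) = -1/9*6 = -2/3)
R = I*sqrt(35) (R = sqrt((-9 - 20) - 6) = sqrt(-29 - 6) = sqrt(-35) = I*sqrt(35) ≈ 5.9161*I)
I = 1 (I = -(-1)*3/3 = -1/3*(-3) = 1)
(R + I)*b(2, 8) = (I*sqrt(35) + 1)*(-2/3) = (1 + I*sqrt(35))*(-2/3) = -2/3 - 2*I*sqrt(35)/3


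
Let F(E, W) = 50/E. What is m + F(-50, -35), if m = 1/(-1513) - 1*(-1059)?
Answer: 1600753/1513 ≈ 1058.0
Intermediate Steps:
m = 1602266/1513 (m = -1/1513 + 1059 = 1602266/1513 ≈ 1059.0)
m + F(-50, -35) = 1602266/1513 + 50/(-50) = 1602266/1513 + 50*(-1/50) = 1602266/1513 - 1 = 1600753/1513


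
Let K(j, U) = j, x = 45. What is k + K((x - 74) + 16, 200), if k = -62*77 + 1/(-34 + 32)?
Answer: -9575/2 ≈ -4787.5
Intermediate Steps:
k = -9549/2 (k = -4774 + 1/(-2) = -4774 - 1/2 = -9549/2 ≈ -4774.5)
k + K((x - 74) + 16, 200) = -9549/2 + ((45 - 74) + 16) = -9549/2 + (-29 + 16) = -9549/2 - 13 = -9575/2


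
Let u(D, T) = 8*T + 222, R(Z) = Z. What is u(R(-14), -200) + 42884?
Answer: 41506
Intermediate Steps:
u(D, T) = 222 + 8*T
u(R(-14), -200) + 42884 = (222 + 8*(-200)) + 42884 = (222 - 1600) + 42884 = -1378 + 42884 = 41506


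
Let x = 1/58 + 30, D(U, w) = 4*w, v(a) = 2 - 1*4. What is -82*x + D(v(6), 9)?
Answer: -70337/29 ≈ -2425.4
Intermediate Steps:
v(a) = -2 (v(a) = 2 - 4 = -2)
x = 1741/58 (x = 1/58 + 30 = 1741/58 ≈ 30.017)
-82*x + D(v(6), 9) = -82*1741/58 + 4*9 = -71381/29 + 36 = -70337/29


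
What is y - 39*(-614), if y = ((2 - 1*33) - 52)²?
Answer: 30835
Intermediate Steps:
y = 6889 (y = ((2 - 33) - 52)² = (-31 - 52)² = (-83)² = 6889)
y - 39*(-614) = 6889 - 39*(-614) = 6889 + 23946 = 30835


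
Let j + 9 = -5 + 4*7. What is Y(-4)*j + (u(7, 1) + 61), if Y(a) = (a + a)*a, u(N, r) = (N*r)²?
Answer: 558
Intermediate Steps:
j = 14 (j = -9 + (-5 + 4*7) = -9 + (-5 + 28) = -9 + 23 = 14)
u(N, r) = N²*r²
Y(a) = 2*a² (Y(a) = (2*a)*a = 2*a²)
Y(-4)*j + (u(7, 1) + 61) = (2*(-4)²)*14 + (7²*1² + 61) = (2*16)*14 + (49*1 + 61) = 32*14 + (49 + 61) = 448 + 110 = 558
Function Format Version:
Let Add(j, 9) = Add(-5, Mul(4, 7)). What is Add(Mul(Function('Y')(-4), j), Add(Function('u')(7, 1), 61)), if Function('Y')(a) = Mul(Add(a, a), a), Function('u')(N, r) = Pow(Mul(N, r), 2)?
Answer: 558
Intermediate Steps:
j = 14 (j = Add(-9, Add(-5, Mul(4, 7))) = Add(-9, Add(-5, 28)) = Add(-9, 23) = 14)
Function('u')(N, r) = Mul(Pow(N, 2), Pow(r, 2))
Function('Y')(a) = Mul(2, Pow(a, 2)) (Function('Y')(a) = Mul(Mul(2, a), a) = Mul(2, Pow(a, 2)))
Add(Mul(Function('Y')(-4), j), Add(Function('u')(7, 1), 61)) = Add(Mul(Mul(2, Pow(-4, 2)), 14), Add(Mul(Pow(7, 2), Pow(1, 2)), 61)) = Add(Mul(Mul(2, 16), 14), Add(Mul(49, 1), 61)) = Add(Mul(32, 14), Add(49, 61)) = Add(448, 110) = 558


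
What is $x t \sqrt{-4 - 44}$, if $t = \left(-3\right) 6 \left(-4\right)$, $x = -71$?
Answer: $- 20448 i \sqrt{3} \approx - 35417.0 i$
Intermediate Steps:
$t = 72$ ($t = \left(-18\right) \left(-4\right) = 72$)
$x t \sqrt{-4 - 44} = \left(-71\right) 72 \sqrt{-4 - 44} = - 5112 \sqrt{-48} = - 5112 \cdot 4 i \sqrt{3} = - 20448 i \sqrt{3}$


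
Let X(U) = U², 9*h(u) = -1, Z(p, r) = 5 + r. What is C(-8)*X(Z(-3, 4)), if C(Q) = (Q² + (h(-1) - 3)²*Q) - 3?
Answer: -1331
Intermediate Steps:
h(u) = -⅑ (h(u) = (⅑)*(-1) = -⅑)
C(Q) = -3 + Q² + 784*Q/81 (C(Q) = (Q² + (-⅑ - 3)²*Q) - 3 = (Q² + (-28/9)²*Q) - 3 = (Q² + 784*Q/81) - 3 = -3 + Q² + 784*Q/81)
C(-8)*X(Z(-3, 4)) = (-3 + (-8)² + (784/81)*(-8))*(5 + 4)² = (-3 + 64 - 6272/81)*9² = -1331/81*81 = -1331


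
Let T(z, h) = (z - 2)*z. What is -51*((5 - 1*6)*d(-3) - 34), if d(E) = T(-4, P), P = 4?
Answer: 2958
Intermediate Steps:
T(z, h) = z*(-2 + z) (T(z, h) = (-2 + z)*z = z*(-2 + z))
d(E) = 24 (d(E) = -4*(-2 - 4) = -4*(-6) = 24)
-51*((5 - 1*6)*d(-3) - 34) = -51*((5 - 1*6)*24 - 34) = -51*((5 - 6)*24 - 34) = -51*(-1*24 - 34) = -51*(-24 - 34) = -51*(-58) = 2958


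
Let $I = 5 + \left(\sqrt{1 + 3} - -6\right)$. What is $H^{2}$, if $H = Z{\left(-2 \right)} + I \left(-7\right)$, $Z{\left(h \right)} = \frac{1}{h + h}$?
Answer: $\frac{133225}{16} \approx 8326.6$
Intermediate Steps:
$Z{\left(h \right)} = \frac{1}{2 h}$
$I = 13$ ($I = 5 + \left(\sqrt{4} + 6\right) = 5 + \left(2 + 6\right) = 5 + 8 = 13$)
$H = - \frac{365}{4}$ ($H = \frac{1}{2 \left(-2\right)} + 13 \left(-7\right) = \frac{1}{2} \left(- \frac{1}{2}\right) - 91 = - \frac{1}{4} - 91 = - \frac{365}{4} \approx -91.25$)
$H^{2} = \left(- \frac{365}{4}\right)^{2} = \frac{133225}{16}$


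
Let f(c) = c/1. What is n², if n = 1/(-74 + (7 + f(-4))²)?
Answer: 1/4225 ≈ 0.00023669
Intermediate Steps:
f(c) = c (f(c) = c*1 = c)
n = -1/65 (n = 1/(-74 + (7 - 4)²) = 1/(-74 + 3²) = 1/(-74 + 9) = 1/(-65) = -1/65 ≈ -0.015385)
n² = (-1/65)² = 1/4225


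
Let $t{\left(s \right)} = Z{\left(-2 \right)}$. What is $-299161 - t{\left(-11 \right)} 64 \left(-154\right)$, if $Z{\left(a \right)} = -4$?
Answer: $-338585$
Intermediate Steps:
$t{\left(s \right)} = -4$
$-299161 - t{\left(-11 \right)} 64 \left(-154\right) = -299161 - \left(-4\right) 64 \left(-154\right) = -299161 - \left(-256\right) \left(-154\right) = -299161 - 39424 = -338585$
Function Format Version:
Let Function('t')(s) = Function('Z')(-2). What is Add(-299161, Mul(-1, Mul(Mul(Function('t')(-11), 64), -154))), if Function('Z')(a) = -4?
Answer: -338585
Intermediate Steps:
Function('t')(s) = -4
Add(-299161, Mul(-1, Mul(Mul(Function('t')(-11), 64), -154))) = Add(-299161, Mul(-1, Mul(Mul(-4, 64), -154))) = Add(-299161, Mul(-1, Mul(-256, -154))) = Add(-299161, Mul(-1, 39424)) = Add(-299161, -39424) = -338585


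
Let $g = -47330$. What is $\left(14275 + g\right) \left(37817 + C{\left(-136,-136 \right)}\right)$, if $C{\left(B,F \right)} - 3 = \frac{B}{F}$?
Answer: $-1250173155$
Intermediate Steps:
$C{\left(B,F \right)} = 3 + \frac{B}{F}$
$\left(14275 + g\right) \left(37817 + C{\left(-136,-136 \right)}\right) = \left(14275 - 47330\right) \left(37817 + \left(3 - \frac{136}{-136}\right)\right) = - 33055 \left(37817 + \left(3 - -1\right)\right) = - 33055 \left(37817 + \left(3 + 1\right)\right) = - 33055 \left(37817 + 4\right) = \left(-33055\right) 37821 = -1250173155$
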